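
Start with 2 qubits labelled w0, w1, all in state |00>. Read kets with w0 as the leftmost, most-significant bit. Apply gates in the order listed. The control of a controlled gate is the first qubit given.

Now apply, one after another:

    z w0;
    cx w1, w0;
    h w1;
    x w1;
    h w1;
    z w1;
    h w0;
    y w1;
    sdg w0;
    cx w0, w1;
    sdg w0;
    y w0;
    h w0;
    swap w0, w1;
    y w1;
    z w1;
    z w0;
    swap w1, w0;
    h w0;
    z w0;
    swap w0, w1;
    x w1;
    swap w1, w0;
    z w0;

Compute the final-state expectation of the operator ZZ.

The observable ZZ averages to -1. Key observation: the block from step 3 through step 6 cancels to the identity and can be dropped.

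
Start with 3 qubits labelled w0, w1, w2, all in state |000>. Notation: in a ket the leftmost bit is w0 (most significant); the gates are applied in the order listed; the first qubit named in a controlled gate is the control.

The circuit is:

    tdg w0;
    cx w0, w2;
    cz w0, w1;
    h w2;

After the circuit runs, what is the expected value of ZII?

The expectation value of ZII is 1.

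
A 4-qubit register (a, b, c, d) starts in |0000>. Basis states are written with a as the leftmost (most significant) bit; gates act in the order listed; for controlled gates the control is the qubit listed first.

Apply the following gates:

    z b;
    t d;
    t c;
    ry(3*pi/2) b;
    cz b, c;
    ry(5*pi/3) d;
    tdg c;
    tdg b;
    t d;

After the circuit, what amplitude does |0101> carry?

The amplitude on |0101> is sqrt(2)/4.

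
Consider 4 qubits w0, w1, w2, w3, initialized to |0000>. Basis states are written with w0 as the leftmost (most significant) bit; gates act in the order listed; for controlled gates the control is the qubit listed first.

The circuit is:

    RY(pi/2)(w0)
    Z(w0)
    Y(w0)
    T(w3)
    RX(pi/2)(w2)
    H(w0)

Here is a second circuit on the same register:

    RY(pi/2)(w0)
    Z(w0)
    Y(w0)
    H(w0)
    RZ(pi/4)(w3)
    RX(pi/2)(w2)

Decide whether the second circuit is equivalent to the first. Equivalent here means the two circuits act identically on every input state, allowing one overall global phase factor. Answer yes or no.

Yes, they are equivalent — the unitaries differ by at most a global phase.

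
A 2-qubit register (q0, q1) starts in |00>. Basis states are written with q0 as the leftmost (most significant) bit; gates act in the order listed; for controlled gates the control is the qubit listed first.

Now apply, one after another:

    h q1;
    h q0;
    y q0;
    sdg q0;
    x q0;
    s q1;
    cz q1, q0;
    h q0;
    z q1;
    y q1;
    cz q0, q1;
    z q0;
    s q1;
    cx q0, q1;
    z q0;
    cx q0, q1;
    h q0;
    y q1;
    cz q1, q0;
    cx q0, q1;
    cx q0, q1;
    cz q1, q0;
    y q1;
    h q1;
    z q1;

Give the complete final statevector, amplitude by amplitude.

After the circuit, the state carries amplitude sqrt(2)*(-1 + I)/4 on |00>, sqrt(2)*(1 + I)/4 on |01>, sqrt(2)*(-1 - I)/4 on |10>, sqrt(2)*(-1 + I)/4 on |11>. Key observation: gates 18-23 undo each other exactly, leaving only the rest of the circuit to track.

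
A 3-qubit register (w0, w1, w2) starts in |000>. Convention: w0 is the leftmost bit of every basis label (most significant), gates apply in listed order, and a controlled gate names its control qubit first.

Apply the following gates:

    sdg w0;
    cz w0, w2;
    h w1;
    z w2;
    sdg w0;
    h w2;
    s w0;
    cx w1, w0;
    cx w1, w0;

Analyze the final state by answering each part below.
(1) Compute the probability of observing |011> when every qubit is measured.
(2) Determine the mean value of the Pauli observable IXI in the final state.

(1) The probability of measuring |011> is 1/4.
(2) The observable IXI averages to 1.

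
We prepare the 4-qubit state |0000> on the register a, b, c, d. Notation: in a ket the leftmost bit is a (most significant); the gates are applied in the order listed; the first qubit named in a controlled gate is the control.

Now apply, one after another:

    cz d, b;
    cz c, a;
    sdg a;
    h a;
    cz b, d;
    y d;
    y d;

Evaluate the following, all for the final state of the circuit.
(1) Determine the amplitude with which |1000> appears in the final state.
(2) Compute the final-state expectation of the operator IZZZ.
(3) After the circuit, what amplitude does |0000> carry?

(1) |1000> carries amplitude sqrt(2)/2 in the final state.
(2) The expectation value of IZZZ is 1.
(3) The amplitude on |0000> is sqrt(2)/2.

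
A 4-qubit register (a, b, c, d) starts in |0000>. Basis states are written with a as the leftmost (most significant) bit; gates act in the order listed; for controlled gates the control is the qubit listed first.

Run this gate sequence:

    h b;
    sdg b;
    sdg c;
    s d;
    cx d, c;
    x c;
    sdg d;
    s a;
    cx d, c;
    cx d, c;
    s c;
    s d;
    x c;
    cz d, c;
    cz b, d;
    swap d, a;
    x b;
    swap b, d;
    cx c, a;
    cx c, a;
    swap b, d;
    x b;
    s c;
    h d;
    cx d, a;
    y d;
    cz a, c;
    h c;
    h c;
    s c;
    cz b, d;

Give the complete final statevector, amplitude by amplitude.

The final amplitudes are -1/2 on |0001>, -I/2 on |0101>, 1/2 on |1000>, -I/2 on |1100>, and 0 on every other basis state. Key observation: the block from step 17 through step 22 cancels to the identity and can be dropped.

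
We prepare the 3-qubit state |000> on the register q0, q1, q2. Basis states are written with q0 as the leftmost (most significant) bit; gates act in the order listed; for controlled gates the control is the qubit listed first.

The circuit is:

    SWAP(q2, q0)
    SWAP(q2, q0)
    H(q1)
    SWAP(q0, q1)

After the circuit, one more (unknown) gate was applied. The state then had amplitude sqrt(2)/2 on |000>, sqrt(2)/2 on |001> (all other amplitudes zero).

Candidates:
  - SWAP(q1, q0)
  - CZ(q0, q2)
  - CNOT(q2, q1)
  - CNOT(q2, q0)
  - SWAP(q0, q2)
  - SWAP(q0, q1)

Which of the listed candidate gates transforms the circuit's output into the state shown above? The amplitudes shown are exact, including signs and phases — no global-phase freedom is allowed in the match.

It was SWAP(q0, q2) that produced the state shown. Key observation: steps 1-2 multiply out to the identity, so the circuit reduces to the remaining gates.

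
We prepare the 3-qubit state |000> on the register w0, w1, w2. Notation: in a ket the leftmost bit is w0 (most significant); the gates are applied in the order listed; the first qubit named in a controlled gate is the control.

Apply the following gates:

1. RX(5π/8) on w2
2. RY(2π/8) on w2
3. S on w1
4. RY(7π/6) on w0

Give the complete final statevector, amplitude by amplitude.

After the circuit, the state carries amplitude -sqrt(6)*sqrt(sqrt(2)/4 + 1/2)*cos(5*pi/16)/4 + sqrt(2)*sqrt(sqrt(2)/4 + 1/2)*cos(5*pi/16)/4 - sqrt(6)*I*sqrt(1/2 - sqrt(2)/4)*sin(5*pi/16)/4 + sqrt(2)*I*sqrt(1/2 - sqrt(2)/4)*sin(5*pi/16)/4 on |000>, -sqrt(6)*sqrt(1/2 - sqrt(2)/4)*cos(5*pi/16)/4 + sqrt(2)*sqrt(1/2 - sqrt(2)/4)*cos(5*pi/16)/4 - sqrt(2)*I*sqrt(sqrt(2)/4 + 1/2)*sin(5*pi/16)/4 + sqrt(6)*I*sqrt(sqrt(2)/4 + 1/2)*sin(5*pi/16)/4 on |001>, 0 on |010>, 0 on |011>, sqrt(2)*sqrt(sqrt(2)/4 + 1/2)*cos(5*pi/16)/4 + sqrt(6)*sqrt(sqrt(2)/4 + 1/2)*cos(5*pi/16)/4 + sqrt(2)*I*sqrt(1/2 - sqrt(2)/4)*sin(5*pi/16)/4 + sqrt(6)*I*sqrt(1/2 - sqrt(2)/4)*sin(5*pi/16)/4 on |100>, sqrt(2)*sqrt(1/2 - sqrt(2)/4)*cos(5*pi/16)/4 + sqrt(6)*sqrt(1/2 - sqrt(2)/4)*cos(5*pi/16)/4 - sqrt(6)*I*sqrt(sqrt(2)/4 + 1/2)*sin(5*pi/16)/4 - sqrt(2)*I*sqrt(sqrt(2)/4 + 1/2)*sin(5*pi/16)/4 on |101>, 0 on |110>, 0 on |111>.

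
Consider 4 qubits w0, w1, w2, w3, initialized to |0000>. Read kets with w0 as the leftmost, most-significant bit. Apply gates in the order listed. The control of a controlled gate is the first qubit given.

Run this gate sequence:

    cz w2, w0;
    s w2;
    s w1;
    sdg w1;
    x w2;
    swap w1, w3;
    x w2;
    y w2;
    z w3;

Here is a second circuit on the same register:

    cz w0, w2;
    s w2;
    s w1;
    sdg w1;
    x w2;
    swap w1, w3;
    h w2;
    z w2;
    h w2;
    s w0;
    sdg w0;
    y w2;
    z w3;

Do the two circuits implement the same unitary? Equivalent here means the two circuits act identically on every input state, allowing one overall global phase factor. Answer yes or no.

Yes — the two circuits implement the same unitary up to a global phase.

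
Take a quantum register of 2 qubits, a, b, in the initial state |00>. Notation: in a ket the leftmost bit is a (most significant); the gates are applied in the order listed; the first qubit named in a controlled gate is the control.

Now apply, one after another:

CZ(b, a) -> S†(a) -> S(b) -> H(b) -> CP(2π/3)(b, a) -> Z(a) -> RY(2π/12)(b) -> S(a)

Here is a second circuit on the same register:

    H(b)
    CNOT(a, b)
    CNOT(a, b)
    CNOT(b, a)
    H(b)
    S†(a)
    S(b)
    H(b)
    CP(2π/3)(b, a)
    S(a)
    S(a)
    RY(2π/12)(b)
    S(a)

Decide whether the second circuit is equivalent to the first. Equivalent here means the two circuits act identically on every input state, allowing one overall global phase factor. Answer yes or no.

No, they are not equivalent — no single phase factor reconciles the two unitaries.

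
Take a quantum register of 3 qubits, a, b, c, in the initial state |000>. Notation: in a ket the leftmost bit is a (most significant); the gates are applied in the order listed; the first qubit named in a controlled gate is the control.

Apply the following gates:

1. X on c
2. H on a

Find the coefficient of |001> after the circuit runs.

The amplitude on |001> is sqrt(2)/2.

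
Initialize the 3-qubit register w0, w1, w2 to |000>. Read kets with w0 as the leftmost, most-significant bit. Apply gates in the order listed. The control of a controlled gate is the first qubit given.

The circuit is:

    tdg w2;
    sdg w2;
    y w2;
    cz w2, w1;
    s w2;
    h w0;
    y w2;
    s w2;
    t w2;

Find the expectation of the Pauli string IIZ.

The observable IIZ averages to 1.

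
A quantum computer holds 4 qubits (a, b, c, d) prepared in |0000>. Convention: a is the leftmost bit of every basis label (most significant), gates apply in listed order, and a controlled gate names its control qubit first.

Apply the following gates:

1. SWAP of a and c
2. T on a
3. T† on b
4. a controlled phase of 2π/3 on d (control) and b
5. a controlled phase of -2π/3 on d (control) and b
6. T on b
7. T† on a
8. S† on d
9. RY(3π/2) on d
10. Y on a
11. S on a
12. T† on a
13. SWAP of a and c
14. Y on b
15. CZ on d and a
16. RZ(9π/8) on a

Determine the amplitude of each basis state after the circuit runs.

The final amplitudes are -sqrt(2)*exp(11*I*pi/16)/2 on |0110>, sqrt(2)*exp(11*I*pi/16)/2 on |0111>, and 0 on every other basis state. Key observation: steps 2-7 multiply out to the identity, so the circuit reduces to the remaining gates.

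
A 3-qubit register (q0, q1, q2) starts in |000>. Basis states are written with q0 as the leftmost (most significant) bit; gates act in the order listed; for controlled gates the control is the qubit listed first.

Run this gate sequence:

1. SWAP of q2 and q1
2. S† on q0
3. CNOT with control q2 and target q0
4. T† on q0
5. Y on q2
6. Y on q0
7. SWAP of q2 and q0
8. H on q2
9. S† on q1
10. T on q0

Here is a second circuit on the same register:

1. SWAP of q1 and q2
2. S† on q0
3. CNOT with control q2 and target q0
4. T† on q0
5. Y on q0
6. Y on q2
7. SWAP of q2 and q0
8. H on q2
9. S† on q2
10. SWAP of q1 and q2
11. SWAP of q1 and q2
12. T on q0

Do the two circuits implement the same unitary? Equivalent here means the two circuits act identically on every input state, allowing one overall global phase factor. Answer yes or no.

No — the two circuits implement different unitaries, even allowing a global phase.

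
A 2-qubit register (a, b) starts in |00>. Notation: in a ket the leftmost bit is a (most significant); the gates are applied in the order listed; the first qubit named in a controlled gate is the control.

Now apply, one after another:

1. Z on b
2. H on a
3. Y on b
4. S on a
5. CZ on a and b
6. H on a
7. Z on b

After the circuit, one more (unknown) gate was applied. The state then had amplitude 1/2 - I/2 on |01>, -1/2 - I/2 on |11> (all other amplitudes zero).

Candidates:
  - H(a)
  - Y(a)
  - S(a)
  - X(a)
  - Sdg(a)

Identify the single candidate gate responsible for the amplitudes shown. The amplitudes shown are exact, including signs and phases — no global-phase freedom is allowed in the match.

The applied gate was X(a).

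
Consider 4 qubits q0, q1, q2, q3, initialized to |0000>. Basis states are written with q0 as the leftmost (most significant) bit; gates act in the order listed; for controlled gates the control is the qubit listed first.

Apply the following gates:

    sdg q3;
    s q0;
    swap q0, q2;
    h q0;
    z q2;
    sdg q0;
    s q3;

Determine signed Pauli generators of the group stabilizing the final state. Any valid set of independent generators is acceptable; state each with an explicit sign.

One valid set of independent stabilizer generators is -YIII, +IZII, +IIZI, +IIIZ (any independent generating set of the same group is equally correct).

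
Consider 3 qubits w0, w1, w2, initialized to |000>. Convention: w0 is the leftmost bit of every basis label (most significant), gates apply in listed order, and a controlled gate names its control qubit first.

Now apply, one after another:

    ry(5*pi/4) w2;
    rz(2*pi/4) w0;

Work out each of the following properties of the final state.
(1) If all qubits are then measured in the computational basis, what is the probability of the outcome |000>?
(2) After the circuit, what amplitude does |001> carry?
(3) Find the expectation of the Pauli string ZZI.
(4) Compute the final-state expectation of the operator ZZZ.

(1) A full measurement returns |000> with probability 1/2 - sqrt(2)/4.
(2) |001> carries amplitude -sqrt(sqrt(2) + 2)*exp(3*I*pi/4)/2 in the final state.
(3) In the final state, ZZI has expectation 1.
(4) In the final state, ZZZ has expectation -sqrt(2)/2.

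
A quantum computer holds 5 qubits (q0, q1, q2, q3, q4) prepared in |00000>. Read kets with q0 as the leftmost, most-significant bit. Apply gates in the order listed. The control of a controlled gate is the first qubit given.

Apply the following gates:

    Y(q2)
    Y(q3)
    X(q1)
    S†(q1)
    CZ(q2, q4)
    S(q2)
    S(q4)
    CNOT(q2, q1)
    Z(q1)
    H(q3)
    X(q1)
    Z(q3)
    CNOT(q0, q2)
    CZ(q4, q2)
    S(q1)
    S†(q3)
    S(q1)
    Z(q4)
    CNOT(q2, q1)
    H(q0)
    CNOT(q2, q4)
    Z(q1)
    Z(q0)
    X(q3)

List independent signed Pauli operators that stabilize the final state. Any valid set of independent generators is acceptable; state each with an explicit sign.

One valid set of independent stabilizer generators is -XIIII, +IIIYI, +IZIII, -IIZII, -IIIIZ (any independent generating set of the same group is equally correct).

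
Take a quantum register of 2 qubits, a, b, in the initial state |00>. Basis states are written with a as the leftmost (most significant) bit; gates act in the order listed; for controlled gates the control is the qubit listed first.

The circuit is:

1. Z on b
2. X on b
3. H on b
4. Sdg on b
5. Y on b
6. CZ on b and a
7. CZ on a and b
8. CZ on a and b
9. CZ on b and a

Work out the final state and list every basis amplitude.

The resulting statevector has amplitude sqrt(2)/2 on |00>, sqrt(2)*I/2 on |01>, 0 on |10>, 0 on |11>. Key observation: steps 6-9 multiply out to the identity, so the circuit reduces to the remaining gates.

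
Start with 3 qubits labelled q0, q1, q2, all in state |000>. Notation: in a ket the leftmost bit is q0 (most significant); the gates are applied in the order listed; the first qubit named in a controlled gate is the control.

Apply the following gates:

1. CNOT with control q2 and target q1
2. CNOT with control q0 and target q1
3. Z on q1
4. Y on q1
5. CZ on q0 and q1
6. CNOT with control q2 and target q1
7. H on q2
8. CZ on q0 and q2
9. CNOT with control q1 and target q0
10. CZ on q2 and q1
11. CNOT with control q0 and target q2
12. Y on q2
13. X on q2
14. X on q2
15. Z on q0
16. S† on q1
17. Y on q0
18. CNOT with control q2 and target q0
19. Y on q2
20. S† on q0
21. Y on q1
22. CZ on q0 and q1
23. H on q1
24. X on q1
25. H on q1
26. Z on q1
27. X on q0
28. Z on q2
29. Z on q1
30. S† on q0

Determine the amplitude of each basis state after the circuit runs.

The resulting statevector has amplitude sqrt(2)*I/2 on |000>, sqrt(2)*I/2 on |101>, and 0 on every other basis state. Key observation: steps 23-26 multiply out to the identity, so the circuit reduces to the remaining gates.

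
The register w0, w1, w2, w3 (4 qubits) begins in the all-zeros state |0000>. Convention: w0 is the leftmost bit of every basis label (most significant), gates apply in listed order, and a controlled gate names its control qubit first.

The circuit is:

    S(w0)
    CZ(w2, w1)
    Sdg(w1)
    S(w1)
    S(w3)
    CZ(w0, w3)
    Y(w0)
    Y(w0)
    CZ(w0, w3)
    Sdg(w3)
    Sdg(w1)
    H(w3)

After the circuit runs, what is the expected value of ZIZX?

The observable ZIZX averages to 1.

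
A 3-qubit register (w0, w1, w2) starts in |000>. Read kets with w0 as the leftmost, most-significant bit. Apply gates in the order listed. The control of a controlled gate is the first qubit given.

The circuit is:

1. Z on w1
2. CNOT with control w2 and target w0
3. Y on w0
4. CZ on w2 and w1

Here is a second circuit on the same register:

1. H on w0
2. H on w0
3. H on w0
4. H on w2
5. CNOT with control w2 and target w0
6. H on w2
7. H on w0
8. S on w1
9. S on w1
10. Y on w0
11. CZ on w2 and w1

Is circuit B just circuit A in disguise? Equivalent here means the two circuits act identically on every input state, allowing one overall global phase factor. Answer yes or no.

No, they are not equivalent — no single phase factor reconciles the two unitaries.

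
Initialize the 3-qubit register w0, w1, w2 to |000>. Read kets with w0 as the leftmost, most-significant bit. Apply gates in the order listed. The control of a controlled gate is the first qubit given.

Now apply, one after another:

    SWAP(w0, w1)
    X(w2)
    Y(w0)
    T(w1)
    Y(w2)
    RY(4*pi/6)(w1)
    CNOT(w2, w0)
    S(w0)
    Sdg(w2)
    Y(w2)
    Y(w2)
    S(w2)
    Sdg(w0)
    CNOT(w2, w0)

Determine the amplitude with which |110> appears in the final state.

|110> carries amplitude sqrt(3)/2 in the final state. Key observation: steps 7-14 multiply out to the identity, so the circuit reduces to the remaining gates.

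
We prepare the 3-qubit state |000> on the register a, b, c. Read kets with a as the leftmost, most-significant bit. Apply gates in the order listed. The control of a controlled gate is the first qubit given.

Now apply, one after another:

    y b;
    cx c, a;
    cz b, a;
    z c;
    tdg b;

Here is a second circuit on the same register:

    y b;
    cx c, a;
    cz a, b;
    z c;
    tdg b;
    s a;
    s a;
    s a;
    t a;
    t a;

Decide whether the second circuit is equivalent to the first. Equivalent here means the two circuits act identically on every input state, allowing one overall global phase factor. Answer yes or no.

Yes: on every input state the two circuits agree up to one overall phase factor.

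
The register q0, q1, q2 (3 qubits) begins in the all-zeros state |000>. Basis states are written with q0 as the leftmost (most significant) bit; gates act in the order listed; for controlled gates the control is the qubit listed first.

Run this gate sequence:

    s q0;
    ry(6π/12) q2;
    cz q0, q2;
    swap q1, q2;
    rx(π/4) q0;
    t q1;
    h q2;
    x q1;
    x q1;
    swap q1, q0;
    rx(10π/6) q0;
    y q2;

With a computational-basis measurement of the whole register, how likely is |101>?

A full measurement returns |101> with probability sqrt(3)/32 + sqrt(6)/32 + sqrt(2)/16 + 1/8. Key observation: steps 8-9 multiply out to the identity, so the circuit reduces to the remaining gates.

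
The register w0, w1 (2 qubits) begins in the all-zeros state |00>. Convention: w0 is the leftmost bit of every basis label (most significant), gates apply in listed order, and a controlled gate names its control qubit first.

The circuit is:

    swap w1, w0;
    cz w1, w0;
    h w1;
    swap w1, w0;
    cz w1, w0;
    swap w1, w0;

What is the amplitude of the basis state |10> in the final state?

|10> carries amplitude 0 in the final state.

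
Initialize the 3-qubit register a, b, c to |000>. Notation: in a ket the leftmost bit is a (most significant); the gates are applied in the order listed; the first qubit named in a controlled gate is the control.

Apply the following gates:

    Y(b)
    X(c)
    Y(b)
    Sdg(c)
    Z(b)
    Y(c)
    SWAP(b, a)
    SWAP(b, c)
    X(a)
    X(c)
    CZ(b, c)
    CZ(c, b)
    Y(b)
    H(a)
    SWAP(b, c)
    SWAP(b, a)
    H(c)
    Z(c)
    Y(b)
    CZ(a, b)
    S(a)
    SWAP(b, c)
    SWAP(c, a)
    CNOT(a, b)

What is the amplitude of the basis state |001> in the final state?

The amplitude on |001> is I/2.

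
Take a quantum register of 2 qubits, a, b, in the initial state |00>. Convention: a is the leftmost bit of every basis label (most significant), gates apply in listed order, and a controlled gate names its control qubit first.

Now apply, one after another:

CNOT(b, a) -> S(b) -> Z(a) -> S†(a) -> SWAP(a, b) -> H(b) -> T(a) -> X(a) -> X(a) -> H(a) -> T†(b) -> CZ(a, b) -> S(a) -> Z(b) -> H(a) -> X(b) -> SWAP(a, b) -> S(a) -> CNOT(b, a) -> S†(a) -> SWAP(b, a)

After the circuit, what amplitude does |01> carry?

The final state's coefficient on |01> equals sqrt(2)*(1 + I)/4. Key observation: steps 8-9 multiply out to the identity, so the circuit reduces to the remaining gates.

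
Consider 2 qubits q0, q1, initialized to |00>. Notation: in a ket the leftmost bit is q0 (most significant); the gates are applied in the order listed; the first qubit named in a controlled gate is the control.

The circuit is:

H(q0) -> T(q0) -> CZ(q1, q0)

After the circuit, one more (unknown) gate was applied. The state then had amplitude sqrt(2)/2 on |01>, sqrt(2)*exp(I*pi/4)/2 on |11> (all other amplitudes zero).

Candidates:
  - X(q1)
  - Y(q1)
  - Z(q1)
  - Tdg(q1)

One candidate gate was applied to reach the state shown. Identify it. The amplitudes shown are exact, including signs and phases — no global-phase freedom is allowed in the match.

The unique candidate consistent with the amplitudes is X(q1).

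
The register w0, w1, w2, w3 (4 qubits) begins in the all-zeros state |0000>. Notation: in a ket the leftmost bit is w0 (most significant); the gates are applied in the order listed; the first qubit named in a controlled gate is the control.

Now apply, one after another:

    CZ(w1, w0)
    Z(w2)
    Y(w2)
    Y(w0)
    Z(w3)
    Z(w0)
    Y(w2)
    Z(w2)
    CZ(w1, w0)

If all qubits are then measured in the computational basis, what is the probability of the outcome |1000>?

The probability of measuring |1000> is 1.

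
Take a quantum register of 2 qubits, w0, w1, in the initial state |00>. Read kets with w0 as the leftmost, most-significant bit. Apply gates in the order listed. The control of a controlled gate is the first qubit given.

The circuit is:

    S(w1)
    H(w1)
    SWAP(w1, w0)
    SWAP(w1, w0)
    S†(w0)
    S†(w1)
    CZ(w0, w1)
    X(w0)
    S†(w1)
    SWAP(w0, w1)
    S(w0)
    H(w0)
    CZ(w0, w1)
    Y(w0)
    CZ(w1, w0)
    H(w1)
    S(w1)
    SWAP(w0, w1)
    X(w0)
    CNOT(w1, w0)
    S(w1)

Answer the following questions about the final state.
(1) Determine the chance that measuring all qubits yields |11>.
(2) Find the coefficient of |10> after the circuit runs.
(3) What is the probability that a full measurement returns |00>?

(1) A full measurement returns |11> with probability 1/4. Key observation: gates 3-4 undo each other exactly, leaving only the rest of the circuit to track.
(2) The final state's coefficient on |10> equals sqrt(2)*(-1 + I)/4.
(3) A full measurement returns |00> with probability 1/4.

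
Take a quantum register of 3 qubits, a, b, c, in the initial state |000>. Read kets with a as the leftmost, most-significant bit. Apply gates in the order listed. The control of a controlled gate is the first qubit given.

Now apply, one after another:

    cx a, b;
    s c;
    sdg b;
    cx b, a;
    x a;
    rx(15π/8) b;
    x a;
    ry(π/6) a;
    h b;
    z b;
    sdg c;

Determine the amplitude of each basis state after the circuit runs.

After the circuit, the state carries amplitude -sqrt(3)*cos(pi/16)/4 - cos(pi/16)/4 - sqrt(3)*I*sin(pi/16)/4 - I*sin(pi/16)/4 on |000>, 0 on |001>, cos(pi/16)/4 + sqrt(3)*cos(pi/16)/4 - sqrt(3)*I*sin(pi/16)/4 - I*sin(pi/16)/4 on |010>, 0 on |011>, -sqrt(3)*cos(pi/16)/4 + cos(pi/16)/4 - sqrt(3)*I*sin(pi/16)/4 + I*sin(pi/16)/4 on |100>, 0 on |101>, -cos(pi/16)/4 + sqrt(3)*cos(pi/16)/4 - sqrt(3)*I*sin(pi/16)/4 + I*sin(pi/16)/4 on |110>, 0 on |111>.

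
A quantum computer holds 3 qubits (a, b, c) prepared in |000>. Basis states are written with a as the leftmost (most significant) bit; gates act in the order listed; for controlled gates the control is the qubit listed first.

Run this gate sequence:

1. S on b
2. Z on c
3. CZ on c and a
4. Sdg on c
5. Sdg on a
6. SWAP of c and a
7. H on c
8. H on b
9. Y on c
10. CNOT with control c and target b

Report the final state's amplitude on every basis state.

After the circuit, the state carries amplitude -I/2 on |000>, I/2 on |001>, -I/2 on |010>, I/2 on |011>, 0 on |100>, 0 on |101>, 0 on |110>, 0 on |111>.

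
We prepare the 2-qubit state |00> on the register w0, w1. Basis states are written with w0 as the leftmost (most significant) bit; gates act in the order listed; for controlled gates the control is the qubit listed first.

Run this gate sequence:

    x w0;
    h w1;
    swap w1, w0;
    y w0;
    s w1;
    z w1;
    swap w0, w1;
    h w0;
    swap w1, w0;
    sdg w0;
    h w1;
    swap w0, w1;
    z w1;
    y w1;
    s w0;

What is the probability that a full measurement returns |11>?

The probability of measuring |11> is 1/2.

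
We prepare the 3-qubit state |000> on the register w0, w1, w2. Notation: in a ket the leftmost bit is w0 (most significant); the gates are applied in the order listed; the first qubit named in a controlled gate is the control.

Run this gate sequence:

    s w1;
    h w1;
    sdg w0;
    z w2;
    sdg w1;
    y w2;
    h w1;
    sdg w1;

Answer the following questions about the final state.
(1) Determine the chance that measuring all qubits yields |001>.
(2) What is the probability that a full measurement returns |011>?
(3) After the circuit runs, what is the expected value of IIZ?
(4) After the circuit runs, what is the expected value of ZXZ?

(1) Outcome |001> occurs with probability 1/2.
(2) The probability of measuring |011> is 1/2.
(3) The observable IIZ averages to -1.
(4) In the final state, ZXZ has expectation -1.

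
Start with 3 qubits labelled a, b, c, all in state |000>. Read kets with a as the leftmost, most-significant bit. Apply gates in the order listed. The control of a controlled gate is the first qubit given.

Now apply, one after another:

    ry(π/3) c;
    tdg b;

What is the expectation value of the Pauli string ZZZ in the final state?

The expectation value of ZZZ is 1/2.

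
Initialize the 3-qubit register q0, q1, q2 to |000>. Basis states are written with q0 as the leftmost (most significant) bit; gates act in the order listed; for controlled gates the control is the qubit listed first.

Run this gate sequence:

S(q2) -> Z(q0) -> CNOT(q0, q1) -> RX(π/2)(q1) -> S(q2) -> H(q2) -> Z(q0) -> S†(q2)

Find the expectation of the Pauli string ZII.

In the final state, ZII has expectation 1.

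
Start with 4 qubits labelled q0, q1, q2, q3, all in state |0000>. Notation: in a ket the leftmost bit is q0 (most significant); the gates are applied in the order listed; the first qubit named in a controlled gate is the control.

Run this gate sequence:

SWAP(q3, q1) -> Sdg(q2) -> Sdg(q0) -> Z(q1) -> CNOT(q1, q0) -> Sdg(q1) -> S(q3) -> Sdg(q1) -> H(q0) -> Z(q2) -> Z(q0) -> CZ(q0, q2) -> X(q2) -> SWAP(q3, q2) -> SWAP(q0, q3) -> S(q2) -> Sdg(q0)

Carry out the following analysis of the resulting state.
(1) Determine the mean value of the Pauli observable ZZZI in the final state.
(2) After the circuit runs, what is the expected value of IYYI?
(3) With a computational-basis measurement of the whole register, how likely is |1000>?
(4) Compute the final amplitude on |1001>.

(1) The observable ZZZI averages to -1.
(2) The expectation value of IYYI is 0.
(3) The probability of measuring |1000> is 1/2.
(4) The final state's coefficient on |1001> equals sqrt(2)*I/2.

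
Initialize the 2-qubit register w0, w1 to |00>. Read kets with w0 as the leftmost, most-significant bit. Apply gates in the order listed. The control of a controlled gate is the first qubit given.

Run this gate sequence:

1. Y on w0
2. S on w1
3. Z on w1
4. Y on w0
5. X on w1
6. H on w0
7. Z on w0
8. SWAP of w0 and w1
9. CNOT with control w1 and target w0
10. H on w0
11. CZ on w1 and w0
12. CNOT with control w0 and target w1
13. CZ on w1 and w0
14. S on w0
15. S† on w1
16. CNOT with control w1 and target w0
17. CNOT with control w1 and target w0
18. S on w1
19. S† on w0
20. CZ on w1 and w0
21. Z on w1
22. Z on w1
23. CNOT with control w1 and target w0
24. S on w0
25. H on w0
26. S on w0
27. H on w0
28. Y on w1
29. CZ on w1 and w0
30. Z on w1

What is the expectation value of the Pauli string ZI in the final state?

The expectation value of ZI is 1. Key observation: gates 13-20 undo each other exactly, leaving only the rest of the circuit to track.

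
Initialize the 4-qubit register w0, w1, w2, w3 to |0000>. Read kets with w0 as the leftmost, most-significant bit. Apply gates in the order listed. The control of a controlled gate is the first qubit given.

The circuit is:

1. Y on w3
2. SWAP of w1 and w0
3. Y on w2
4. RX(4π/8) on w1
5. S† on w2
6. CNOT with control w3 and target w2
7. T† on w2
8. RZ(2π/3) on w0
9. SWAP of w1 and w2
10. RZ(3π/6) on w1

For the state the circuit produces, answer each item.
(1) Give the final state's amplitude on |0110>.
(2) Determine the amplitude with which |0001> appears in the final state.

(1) The amplitude on |0110> is 0.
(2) The amplitude on |0001> is -sqrt(2)*exp(11*I*pi/12)/2.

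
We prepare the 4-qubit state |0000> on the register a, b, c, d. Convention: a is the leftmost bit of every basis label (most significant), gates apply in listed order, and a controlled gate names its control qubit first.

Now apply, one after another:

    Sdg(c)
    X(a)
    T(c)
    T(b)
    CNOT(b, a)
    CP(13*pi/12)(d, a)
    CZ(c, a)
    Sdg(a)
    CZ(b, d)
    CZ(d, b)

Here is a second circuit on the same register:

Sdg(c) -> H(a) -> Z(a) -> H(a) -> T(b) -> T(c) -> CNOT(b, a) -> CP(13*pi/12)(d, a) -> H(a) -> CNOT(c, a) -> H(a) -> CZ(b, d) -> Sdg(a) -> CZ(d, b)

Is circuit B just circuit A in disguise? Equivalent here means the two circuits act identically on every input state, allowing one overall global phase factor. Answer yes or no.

Yes — the two circuits implement the same unitary up to a global phase.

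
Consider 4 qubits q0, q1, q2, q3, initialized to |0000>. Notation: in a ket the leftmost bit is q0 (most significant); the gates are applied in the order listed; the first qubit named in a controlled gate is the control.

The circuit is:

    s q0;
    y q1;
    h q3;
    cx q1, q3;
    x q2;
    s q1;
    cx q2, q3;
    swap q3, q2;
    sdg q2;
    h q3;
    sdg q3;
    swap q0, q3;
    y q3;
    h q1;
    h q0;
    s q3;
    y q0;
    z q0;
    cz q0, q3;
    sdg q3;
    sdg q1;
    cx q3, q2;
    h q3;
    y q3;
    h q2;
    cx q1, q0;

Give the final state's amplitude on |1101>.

The amplitude on |1101> is -I/4.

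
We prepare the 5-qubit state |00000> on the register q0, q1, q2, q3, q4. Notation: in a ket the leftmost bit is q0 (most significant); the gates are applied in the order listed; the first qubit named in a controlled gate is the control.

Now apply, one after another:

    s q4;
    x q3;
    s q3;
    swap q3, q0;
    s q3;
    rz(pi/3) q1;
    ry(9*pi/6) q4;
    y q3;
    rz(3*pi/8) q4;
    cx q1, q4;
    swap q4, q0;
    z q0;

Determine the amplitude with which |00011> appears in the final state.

The final state's coefficient on |00011> equals -sqrt(2)*exp(31*I*pi/48)/2.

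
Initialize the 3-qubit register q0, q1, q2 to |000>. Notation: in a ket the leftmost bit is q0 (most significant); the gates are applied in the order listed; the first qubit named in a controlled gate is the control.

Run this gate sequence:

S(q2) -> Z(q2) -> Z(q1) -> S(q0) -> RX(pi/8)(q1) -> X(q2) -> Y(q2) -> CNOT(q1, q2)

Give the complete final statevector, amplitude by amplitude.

The final amplitudes are -I*cos(pi/16) on |000>, -sin(pi/16) on |011>, and 0 on every other basis state.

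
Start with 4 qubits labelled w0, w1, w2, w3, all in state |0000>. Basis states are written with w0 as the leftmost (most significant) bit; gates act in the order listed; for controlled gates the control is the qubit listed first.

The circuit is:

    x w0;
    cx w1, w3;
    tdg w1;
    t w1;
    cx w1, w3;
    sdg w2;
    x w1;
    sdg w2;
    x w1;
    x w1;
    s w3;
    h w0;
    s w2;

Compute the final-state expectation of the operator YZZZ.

The observable YZZZ averages to 0.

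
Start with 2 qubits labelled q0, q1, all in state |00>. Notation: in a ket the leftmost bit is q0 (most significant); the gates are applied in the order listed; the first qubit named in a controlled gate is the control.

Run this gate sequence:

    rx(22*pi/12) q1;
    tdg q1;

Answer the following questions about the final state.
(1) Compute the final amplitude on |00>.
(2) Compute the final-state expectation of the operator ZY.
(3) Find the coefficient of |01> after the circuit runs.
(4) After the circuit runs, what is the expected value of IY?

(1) The final state's coefficient on |00> equals -sqrt(6)/4 - sqrt(2)/4.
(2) The observable ZY averages to sqrt(2)/4.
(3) The final state's coefficient on |01> equals (-sqrt(6) + sqrt(2))*exp(I*pi/4)/4.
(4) The expectation value of IY is sqrt(2)/4.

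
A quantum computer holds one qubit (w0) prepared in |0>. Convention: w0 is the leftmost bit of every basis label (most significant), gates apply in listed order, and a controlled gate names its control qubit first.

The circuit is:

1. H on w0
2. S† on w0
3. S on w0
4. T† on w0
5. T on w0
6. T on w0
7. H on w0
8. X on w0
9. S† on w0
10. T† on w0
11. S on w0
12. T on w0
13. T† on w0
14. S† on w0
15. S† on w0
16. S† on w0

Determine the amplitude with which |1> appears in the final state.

The amplitude on |1> is exp(I*pi/4)/2 + I/2.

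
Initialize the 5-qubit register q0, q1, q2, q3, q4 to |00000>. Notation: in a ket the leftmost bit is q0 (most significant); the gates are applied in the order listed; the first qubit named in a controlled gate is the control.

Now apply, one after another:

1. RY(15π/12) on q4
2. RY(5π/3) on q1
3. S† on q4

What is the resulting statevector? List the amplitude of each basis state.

The final amplitudes are sqrt(6 - 3*sqrt(2))/4 on |00000>, I*sqrt(3*sqrt(2) + 6)/4 on |00001>, -sqrt(2 - sqrt(2))/4 on |01000>, -I*sqrt(sqrt(2) + 2)/4 on |01001>, and 0 on every other basis state.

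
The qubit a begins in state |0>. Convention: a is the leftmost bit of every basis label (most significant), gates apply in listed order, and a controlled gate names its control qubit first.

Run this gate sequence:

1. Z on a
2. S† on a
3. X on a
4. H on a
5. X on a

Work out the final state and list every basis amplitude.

After the circuit, the state carries amplitude -sqrt(2)/2 on |0>, sqrt(2)/2 on |1>.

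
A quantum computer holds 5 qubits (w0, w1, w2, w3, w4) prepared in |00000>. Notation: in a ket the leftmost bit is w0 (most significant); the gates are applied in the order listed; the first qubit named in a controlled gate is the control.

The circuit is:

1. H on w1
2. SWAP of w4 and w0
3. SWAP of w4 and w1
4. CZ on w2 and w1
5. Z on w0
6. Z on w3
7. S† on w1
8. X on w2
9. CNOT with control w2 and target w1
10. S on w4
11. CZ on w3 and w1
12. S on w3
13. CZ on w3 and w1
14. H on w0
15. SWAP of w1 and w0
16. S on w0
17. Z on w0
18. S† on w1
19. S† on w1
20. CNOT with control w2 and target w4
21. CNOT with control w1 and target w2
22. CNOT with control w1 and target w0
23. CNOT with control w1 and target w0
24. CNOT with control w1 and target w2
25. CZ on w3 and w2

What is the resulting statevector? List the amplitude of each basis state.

The resulting statevector has amplitude 1/2 on |10100>, -I/2 on |10101>, -1/2 on |11100>, I/2 on |11101>, and 0 on every other basis state. Key observation: the block from step 21 through step 24 cancels to the identity and can be dropped.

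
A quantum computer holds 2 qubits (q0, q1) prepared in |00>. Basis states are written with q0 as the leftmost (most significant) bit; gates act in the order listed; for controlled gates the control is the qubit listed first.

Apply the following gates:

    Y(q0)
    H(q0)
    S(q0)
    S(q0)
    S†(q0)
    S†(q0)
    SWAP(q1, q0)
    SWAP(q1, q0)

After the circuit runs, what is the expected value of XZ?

The observable XZ averages to -1. Key observation: the block from step 3 through step 6 cancels to the identity and can be dropped.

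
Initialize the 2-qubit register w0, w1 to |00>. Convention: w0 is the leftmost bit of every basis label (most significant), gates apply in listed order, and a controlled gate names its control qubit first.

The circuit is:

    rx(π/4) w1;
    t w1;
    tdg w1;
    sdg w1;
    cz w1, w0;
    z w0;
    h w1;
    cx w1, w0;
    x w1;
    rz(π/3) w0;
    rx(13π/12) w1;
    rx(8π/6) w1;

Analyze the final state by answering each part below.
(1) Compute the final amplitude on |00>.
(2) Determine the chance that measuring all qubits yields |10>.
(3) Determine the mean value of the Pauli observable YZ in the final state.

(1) |00> carries amplitude (-2 + sqrt(2) + sqrt(6))*exp(I*pi/3)/8 in the final state.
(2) A full measurement returns |10> with probability sqrt(2)/16 + sqrt(3)/16 + sqrt(6)/16 + 3/16.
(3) The expectation value of YZ is 1/8 + sqrt(3)/8.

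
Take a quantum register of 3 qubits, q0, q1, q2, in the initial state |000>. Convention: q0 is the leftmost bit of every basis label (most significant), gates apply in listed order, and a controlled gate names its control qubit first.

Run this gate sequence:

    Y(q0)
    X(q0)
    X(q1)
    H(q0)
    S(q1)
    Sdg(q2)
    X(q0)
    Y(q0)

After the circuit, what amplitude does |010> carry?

The amplitude on |010> is sqrt(2)*I/2.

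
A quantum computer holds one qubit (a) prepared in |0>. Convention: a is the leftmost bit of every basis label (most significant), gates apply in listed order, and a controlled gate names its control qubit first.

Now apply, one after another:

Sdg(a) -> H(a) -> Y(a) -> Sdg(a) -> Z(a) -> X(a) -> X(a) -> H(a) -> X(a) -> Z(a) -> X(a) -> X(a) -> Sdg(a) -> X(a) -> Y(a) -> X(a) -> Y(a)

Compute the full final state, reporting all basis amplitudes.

The final amplitudes are -1/2 + I/2 on |0>, -1/2 + I/2 on |1>.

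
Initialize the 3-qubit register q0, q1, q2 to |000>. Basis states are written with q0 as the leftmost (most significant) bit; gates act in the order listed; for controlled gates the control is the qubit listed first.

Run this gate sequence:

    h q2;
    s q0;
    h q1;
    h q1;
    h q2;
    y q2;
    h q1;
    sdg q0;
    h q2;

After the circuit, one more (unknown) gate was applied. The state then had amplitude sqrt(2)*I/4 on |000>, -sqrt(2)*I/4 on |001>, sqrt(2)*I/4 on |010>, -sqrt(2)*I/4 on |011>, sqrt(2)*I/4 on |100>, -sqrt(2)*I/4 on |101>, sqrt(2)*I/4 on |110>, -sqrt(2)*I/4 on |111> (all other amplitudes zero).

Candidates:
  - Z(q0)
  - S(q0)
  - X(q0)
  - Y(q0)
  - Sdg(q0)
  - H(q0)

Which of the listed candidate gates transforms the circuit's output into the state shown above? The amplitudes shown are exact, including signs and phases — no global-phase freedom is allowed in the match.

The applied gate was H(q0).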